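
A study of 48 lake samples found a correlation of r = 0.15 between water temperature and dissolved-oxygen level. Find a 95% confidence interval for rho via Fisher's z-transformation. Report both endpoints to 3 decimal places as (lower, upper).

(-0.140, 0.416)

z_r = atanh(0.15) = 0.151140;  SE = 1/√(n−3) = 1/√45 = 0.149071
z-limits: 0.151140 ± 1.960·0.149071 = 0.151140 ± 0.292179 = [-0.141039, 0.443319]
ρ-limits: (tanh -0.141039, tanh 0.443319) = (-0.140, 0.416)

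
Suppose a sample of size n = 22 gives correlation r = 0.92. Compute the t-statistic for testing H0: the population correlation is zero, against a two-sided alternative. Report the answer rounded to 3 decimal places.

1 − r² = 1 − 0.8464 = 0.1536;  √(1−r²) = 0.391918
√(n−2) = √20 = 4.472136
t = r·√(n−2)/√(1−r²) = 0.92 · 4.472136 / 0.391918 = 10.498

10.498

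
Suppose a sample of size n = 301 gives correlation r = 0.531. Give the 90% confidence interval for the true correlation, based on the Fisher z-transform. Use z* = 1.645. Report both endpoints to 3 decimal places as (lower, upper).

z_r = atanh(0.531) = 0.591537;  SE = 1/√(n−3) = 1/√298 = 0.057928
z-limits: 0.591537 ± 1.645·0.057928 = 0.591537 ± 0.095292 = [0.496245, 0.686829]
ρ-limits: (tanh 0.496245, tanh 0.686829) = (0.459, 0.596)

(0.459, 0.596)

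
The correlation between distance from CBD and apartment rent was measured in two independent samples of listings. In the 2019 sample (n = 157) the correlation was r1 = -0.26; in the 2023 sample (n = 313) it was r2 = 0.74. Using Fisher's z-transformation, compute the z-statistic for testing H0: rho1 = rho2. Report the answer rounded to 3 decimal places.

z1 = atanh(-0.26) = -0.266108,  z2 = atanh(0.74) = 0.950479
SE = √(1/(n1−3) + 1/(n2−3)) = √(1/154 + 1/310) = √(0.0064935 + 0.0032258) = √0.0097193 = 0.098587
z = (z1 − z2)/SE = (-0.266108 − 0.950479) / 0.098587 = -1.216587 / 0.098587 = -12.340

-12.340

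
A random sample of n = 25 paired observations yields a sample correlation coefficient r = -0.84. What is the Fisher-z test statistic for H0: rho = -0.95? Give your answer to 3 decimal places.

2.864

Fisher z: atanh(-0.84) = -1.221174, atanh(-0.95) = -1.831781
z = (z_r − z_0)·√(n−3) = (-1.221174 − (-1.831781))·√22 = 0.610607 · 4.690416 = 2.864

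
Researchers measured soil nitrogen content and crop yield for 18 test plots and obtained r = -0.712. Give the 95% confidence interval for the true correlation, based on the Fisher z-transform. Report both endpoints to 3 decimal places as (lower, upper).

z_r = atanh(-0.712) = -0.891229;  SE = 1/√(n−3) = 1/√15 = 0.258199
z-limits: -0.891229 ± 1.960·0.258199 = -0.891229 ± 0.506070 = [-1.397299, -0.385159]
ρ-limits: (tanh -1.397299, tanh -0.385159) = (-0.885, -0.367)

(-0.885, -0.367)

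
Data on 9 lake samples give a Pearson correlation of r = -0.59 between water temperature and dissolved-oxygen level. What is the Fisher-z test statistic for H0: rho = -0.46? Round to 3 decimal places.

Fisher z: atanh(-0.59) = -0.677666, atanh(-0.46) = -0.497311
z = (z_r − z_0)·√(n−3) = (-0.677666 − (-0.497311))·√6 = -0.180355 · 2.449490 = -0.442

-0.442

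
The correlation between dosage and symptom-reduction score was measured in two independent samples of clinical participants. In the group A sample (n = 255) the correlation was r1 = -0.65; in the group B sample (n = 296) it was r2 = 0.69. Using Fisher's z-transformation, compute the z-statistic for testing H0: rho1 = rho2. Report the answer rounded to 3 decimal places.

Fisher z-transforms: z1 = atanh(-0.65) = -0.775299, z2 = atanh(0.69) = 0.847956; difference d = -1.623255
Var(d) = 1/252 + 1/293 = 0.0039683 + 0.0034130 = 0.0073813
z = d/√Var(d) = -1.623255 / √0.0073813 = -1.623255 / 0.085914 = -18.894

-18.894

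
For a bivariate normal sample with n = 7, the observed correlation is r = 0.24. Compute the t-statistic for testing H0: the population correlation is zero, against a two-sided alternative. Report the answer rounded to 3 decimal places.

0.553

t = r·√(n−2) / √(1−r²) with r = 0.24, n = 7
  = 0.24·√5 / √(1 − 0.0576)
  = 0.24·2.236068 / 0.970773
  = 0.536656 / 0.970773 = 0.553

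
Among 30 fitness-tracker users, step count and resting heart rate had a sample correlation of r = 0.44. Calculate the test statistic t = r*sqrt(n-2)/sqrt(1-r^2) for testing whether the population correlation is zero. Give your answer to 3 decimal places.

2.593

1 − r² = 1 − 0.1936 = 0.8064;  √(1−r²) = 0.897998
√(n−2) = √28 = 5.291503
t = r·√(n−2)/√(1−r²) = 0.44 · 5.291503 / 0.897998 = 2.593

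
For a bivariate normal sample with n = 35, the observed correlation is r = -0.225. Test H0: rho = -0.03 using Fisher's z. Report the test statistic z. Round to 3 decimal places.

z_r = atanh(-0.225) = -0.228917,  z_0 = atanh(-0.03) = -0.030009
SE = 1/√(n−3) = 1/√32 = 0.176777
z = (z_r − z_0)/SE = (-0.228917 − (-0.030009)) / 0.176777 = -0.198908 / 0.176777 = -1.125

-1.125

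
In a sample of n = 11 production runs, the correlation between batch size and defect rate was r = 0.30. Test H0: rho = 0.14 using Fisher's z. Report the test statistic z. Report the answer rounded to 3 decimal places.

0.477

Fisher z: atanh(0.30) = 0.309520, atanh(0.14) = 0.140926
z = (z_r − z_0)·√(n−3) = (0.309520 − 0.140926)·√8 = 0.168594 · 2.828427 = 0.477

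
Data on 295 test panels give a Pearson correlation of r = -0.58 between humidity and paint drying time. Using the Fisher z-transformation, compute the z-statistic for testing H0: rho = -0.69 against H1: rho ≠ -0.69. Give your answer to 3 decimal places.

Fisher z: atanh(-0.58) = -0.662463, atanh(-0.69) = -0.847956
z = (z_r − z_0)·√(n−3) = (-0.662463 − (-0.847956))·√292 = 0.185493 · 17.088007 = 3.170

3.170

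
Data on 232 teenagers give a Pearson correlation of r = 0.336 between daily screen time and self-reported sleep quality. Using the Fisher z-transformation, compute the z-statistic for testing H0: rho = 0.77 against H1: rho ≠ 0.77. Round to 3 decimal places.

Fisher z: atanh(0.336) = 0.349577, atanh(0.77) = 1.020328
z = (z_r − z_0)·√(n−3) = (0.349577 − 1.020328)·√229 = -0.670751 · 15.132746 = -10.150

-10.150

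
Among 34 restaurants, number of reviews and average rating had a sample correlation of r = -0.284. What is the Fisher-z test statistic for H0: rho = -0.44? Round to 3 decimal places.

Fisher z: atanh(-0.284) = -0.292028, atanh(-0.44) = -0.472231
z = (z_r − z_0)·√(n−3) = (-0.292028 − (-0.472231))·√31 = 0.180203 · 5.567764 = 1.003

1.003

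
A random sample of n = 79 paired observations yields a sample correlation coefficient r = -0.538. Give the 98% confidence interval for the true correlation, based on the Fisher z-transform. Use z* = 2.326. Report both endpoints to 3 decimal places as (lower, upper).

(-0.700, -0.323)

Fisher z: z_r = atanh(r) = ½·ln((1+(-0.538))/(1−(-0.538))) = -0.601337
SE(z) = 1/√(n−3) = 1/√76 = 0.114708
98% ⇒ z* = 2.326; margin = 2.326·0.114708 = 0.266811
CI on z-scale: (-0.868148, -0.334526)
Back-transform: tanh(-0.868148) = -0.700432, tanh(-0.334526) = -0.322582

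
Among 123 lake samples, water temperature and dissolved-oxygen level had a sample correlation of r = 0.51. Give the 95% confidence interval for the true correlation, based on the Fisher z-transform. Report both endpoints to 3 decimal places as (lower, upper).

z_r = atanh(0.51) = 0.562730;  SE = 1/√(n−3) = 1/√120 = 0.091287
z-limits: 0.562730 ± 1.960·0.091287 = 0.562730 ± 0.178923 = [0.383807, 0.741653]
ρ-limits: (tanh 0.383807, tanh 0.741653) = (0.366, 0.630)

(0.366, 0.630)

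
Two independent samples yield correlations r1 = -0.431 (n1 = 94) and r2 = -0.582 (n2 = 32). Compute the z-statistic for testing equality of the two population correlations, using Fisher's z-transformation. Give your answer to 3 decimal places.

0.958

Fisher z-transforms: z1 = atanh(-0.431) = -0.461124, z2 = atanh(-0.582) = -0.665482; difference d = 0.204358
Var(d) = 1/91 + 1/29 = 0.0109890 + 0.0344828 = 0.0454718
z = d/√Var(d) = 0.204358 / √0.0454718 = 0.204358 / 0.213241 = 0.958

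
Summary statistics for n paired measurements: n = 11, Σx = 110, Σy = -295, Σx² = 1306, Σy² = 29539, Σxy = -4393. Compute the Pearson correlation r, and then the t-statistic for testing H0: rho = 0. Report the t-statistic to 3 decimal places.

S_xy = nΣxy − ΣxΣy = 11·(-4393) − 110·(-295) = -48323 − (-32450) = -15873
S_xx = nΣx² − (Σx)² = 11·1306 − 110² = 14366 − 12100 = 2266
S_yy = nΣy² − (Σy)² = 11·29539 − (-295)² = 324929 − 87025 = 237904
r = S_xy / √(S_xx·S_yy) = -15873 / √(2266·237904) = -15873 / √539090464 = -15873 / 23218.3217 = -0.6836
t = r·√(n−2)/√(1−r²) = -0.6836·√9 / √(1−0.467309) = -2.050800 / 0.729857 = -2.810

-2.810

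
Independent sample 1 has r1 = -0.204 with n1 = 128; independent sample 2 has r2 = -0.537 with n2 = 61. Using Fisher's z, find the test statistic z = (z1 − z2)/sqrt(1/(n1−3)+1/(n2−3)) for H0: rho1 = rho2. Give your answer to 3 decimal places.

Fisher z-transforms: z1 = atanh(-0.204) = -0.206903, z2 = atanh(-0.537) = -0.599930; difference d = 0.393027
Var(d) = 1/125 + 1/58 = 0.0080000 + 0.0172414 = 0.0252414
z = d/√Var(d) = 0.393027 / √0.0252414 = 0.393027 / 0.158875 = 2.474

2.474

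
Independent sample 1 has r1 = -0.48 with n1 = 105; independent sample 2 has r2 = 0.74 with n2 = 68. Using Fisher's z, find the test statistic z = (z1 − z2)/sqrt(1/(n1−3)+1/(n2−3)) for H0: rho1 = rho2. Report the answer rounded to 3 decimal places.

-9.284

z1 = atanh(-0.48) = -0.522984,  z2 = atanh(0.74) = 0.950479
SE = √(1/(n1−3) + 1/(n2−3)) = √(1/102 + 1/65) = √(0.0098039 + 0.0153846) = √0.0251885 = 0.158709
z = (z1 − z2)/SE = (-0.522984 − 0.950479) / 0.158709 = -1.473463 / 0.158709 = -9.284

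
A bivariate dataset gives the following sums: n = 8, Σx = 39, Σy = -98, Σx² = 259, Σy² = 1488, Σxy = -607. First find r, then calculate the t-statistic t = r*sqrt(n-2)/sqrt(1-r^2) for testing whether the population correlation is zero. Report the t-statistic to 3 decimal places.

S_xy = nΣxy − ΣxΣy = 8·(-607) − 39·(-98) = -4856 − (-3822) = -1034
S_xx = nΣx² − (Σx)² = 8·259 − 39² = 2072 − 1521 = 551
S_yy = nΣy² − (Σy)² = 8·1488 − (-98)² = 11904 − 9604 = 2300
r = S_xy / √(S_xx·S_yy) = -1034 / √(551·2300) = -1034 / √1267300 = -1034 / 1125.7442 = -0.9185
t = r·√(n−2)/√(1−r²) = -0.9185·√6 / √(1−0.843642) = -2.249856 / 0.395421 = -5.690

-5.690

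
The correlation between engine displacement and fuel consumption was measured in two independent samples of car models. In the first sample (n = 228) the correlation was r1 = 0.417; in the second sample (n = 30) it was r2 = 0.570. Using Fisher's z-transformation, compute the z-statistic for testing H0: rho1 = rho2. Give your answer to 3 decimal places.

z1 = atanh(0.417) = 0.444055,  z2 = atanh(0.570) = 0.647523
SE = √(1/(n1−3) + 1/(n2−3)) = √(1/225 + 1/27) = √(0.0044444 + 0.0370370) = √0.0414814 = 0.203670
z = (z1 − z2)/SE = (0.444055 − 0.647523) / 0.203670 = -0.203468 / 0.203670 = -0.999

-0.999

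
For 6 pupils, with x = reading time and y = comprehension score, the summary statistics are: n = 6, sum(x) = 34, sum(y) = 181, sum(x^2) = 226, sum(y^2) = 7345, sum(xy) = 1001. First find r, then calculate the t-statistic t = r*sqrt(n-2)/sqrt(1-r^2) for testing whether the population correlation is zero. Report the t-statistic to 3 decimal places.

S_xy = nΣxy − ΣxΣy = 6·1001 − 34·181 = 6006 − 6154 = -148
S_xx = nΣx² − (Σx)² = 6·226 − 34² = 1356 − 1156 = 200
S_yy = nΣy² − (Σy)² = 6·7345 − 181² = 44070 − 32761 = 11309
r = S_xy / √(S_xx·S_yy) = -148 / √(200·11309) = -148 / √2261800 = -148 / 1503.9282 = -0.0984
t = r·√(n−2)/√(1−r²) = -0.0984·√4 / √(1−0.009683) = -0.196800 / 0.995147 = -0.198

-0.198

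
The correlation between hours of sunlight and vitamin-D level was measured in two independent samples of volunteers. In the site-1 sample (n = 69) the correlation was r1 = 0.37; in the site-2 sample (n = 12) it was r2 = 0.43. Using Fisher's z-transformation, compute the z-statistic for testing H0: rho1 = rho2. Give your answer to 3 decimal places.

-0.201

z1 = atanh(0.37) = 0.388423,  z2 = atanh(0.43) = 0.459897
SE = √(1/(n1−3) + 1/(n2−3)) = √(1/66 + 1/9) = √(0.0151515 + 0.1111111) = √0.1262626 = 0.355334
z = (z1 − z2)/SE = (0.388423 − 0.459897) / 0.355334 = -0.071474 / 0.355334 = -0.201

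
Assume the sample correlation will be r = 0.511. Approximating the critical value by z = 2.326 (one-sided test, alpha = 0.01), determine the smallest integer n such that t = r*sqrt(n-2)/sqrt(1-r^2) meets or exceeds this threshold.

18

Need r·√(n−2)/√(1−r²) ≥ 2.326
√(n−2) ≥ 2.326·√(1−0.261121) / 0.511 = 2.326·0.859581 / 0.511 = 3.9127
n−2 ≥ 15.3092  ⇒  n ≥ 17.3092
Smallest integer n = 18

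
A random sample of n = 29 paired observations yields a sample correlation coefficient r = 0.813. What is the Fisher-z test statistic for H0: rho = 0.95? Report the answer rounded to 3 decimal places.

z_r = atanh(0.813) = 1.135815,  z_0 = atanh(0.95) = 1.831781
SE = 1/√(n−3) = 1/√26 = 0.196116
z = (z_r − z_0)/SE = (1.135815 − 1.831781) / 0.196116 = -0.695966 / 0.196116 = -3.549

-3.549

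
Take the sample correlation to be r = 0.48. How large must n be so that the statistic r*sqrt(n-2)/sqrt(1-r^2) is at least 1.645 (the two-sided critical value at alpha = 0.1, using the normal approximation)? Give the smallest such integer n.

12

Need r·√(n−2)/√(1−r²) ≥ 1.645
√(n−2) ≥ 1.645·√(1−0.2304) / 0.48 = 1.645·0.877268 / 0.48 = 3.0065
n−2 ≥ 9.0390  ⇒  n ≥ 11.0390
Smallest integer n = 12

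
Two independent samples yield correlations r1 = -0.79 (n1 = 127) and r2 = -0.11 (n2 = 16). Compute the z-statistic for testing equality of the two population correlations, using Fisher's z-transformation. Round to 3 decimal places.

-3.296

z1 = atanh(-0.79) = -1.071432,  z2 = atanh(-0.11) = -0.110447
SE = √(1/(n1−3) + 1/(n2−3)) = √(1/124 + 1/13) = √(0.0080645 + 0.0769231) = √0.0849876 = 0.291526
z = (z1 − z2)/SE = (-1.071432 − (-0.110447)) / 0.291526 = -0.960985 / 0.291526 = -3.296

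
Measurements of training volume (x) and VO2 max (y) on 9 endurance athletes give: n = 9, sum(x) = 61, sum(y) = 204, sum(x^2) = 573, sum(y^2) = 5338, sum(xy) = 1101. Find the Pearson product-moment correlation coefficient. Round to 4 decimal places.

S_xy = nΣxy − ΣxΣy = 9·1101 − 61·204 = 9909 − 12444 = -2535
S_xx = nΣx² − (Σx)² = 9·573 − 61² = 5157 − 3721 = 1436
S_yy = nΣy² − (Σy)² = 9·5338 − 204² = 48042 − 41616 = 6426
r = S_xy / √(S_xx·S_yy) = -2535 / √(1436·6426) = -2535 / √9227736 = -2535 / 3037.7189 = -0.8345

-0.8345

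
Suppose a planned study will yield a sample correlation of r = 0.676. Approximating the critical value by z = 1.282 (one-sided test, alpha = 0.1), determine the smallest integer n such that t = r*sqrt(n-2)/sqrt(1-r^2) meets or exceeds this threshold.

r√(n−2)/√(1−r²) ≥ 1.282  ⇔  n−2 ≥ (1.282)²·(1−r²)/r²
(1−r²)/r² = (1−0.456976)/0.456976 = 1.1883
n ≥ 2 + 1.643524·1.1883 = 2 + 1.9530 = 3.9530
⌈3.9530⌉ = 4

4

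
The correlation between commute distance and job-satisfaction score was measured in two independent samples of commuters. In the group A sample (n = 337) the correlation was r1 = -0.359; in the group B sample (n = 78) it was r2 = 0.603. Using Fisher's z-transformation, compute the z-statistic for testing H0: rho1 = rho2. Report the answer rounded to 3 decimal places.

-8.402

Fisher z-transforms: z1 = atanh(-0.359) = -0.375737, z2 = atanh(0.603) = 0.697848; difference d = -1.073585
Var(d) = 1/334 + 1/75 = 0.0029940 + 0.0133333 = 0.0163273
z = d/√Var(d) = -1.073585 / √0.0163273 = -1.073585 / 0.127778 = -8.402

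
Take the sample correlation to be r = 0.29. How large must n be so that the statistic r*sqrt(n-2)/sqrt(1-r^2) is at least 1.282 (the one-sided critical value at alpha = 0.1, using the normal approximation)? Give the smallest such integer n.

20

Need r·√(n−2)/√(1−r²) ≥ 1.282
√(n−2) ≥ 1.282·√(1−0.0841) / 0.29 = 1.282·0.957027 / 0.29 = 4.2307
n−2 ≥ 17.8988  ⇒  n ≥ 19.8988
Smallest integer n = 20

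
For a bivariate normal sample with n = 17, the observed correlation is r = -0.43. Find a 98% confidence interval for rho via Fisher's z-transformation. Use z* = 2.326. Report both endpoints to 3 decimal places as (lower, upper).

(-0.794, 0.160)

Fisher z: z_r = atanh(r) = ½·ln((1+(-0.43))/(1−(-0.43))) = -0.459897
SE(z) = 1/√(n−3) = 1/√14 = 0.267261
98% ⇒ z* = 2.326; margin = 2.326·0.267261 = 0.621649
CI on z-scale: (-1.081546, 0.161752)
Back-transform: tanh(-1.081546) = -0.793772, tanh(0.161752) = 0.160356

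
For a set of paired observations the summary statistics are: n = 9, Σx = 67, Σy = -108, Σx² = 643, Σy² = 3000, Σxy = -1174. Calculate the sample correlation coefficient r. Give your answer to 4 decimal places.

-0.7464

Numerator: nΣxy − (Σx)(Σy) = 9·(-1174) − (67)(-108) = -3330
Denominator: √[(nΣx²−(Σx)²)(nΣy²−(Σy)²)]
  nΣx²−(Σx)² = 9·643 − 4489 = 1298;  nΣy²−(Σy)² = 9·3000 − 11664 = 15336
  √(1298·15336) = √19906128 = 4461.6284
r = -3330 / 4461.6284 = -0.7464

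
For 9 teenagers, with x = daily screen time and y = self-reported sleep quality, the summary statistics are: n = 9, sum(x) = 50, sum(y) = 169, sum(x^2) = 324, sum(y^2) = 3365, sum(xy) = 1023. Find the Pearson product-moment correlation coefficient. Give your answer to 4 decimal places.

0.8939

Numerator: nΣxy − (Σx)(Σy) = 9·1023 − (50)(169) = 757
Denominator: √[(nΣx²−(Σx)²)(nΣy²−(Σy)²)]
  nΣx²−(Σx)² = 9·324 − 2500 = 416;  nΣy²−(Σy)² = 9·3365 − 28561 = 1724
  √(416·1724) = √717184 = 846.8672
r = 757 / 846.8672 = 0.8939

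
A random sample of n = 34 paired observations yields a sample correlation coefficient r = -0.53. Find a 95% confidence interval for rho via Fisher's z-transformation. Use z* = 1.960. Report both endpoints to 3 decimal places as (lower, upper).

Fisher z: z_r = atanh(r) = ½·ln((1+(-0.53))/(1−(-0.53))) = -0.590145
SE(z) = 1/√(n−3) = 1/√31 = 0.179605
95% ⇒ z* = 1.960; margin = 1.960·0.179605 = 0.352026
CI on z-scale: (-0.942171, -0.238119)
Back-transform: tanh(-0.942171) = -0.736218, tanh(-0.238119) = -0.233718

(-0.736, -0.234)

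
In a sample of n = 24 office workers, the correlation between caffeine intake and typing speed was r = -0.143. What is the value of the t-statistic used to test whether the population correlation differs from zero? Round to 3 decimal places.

-0.678

t = r·√(n−2) / √(1−r²) with r = -0.143, n = 24
  = -0.143·√22 / √(1 − 0.020449)
  = -0.143·4.690416 / 0.989723
  = -0.670729 / 0.989723 = -0.678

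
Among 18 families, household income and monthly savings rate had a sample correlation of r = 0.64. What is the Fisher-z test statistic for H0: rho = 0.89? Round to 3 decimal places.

-2.571

Fisher z: atanh(0.64) = 0.758174, atanh(0.89) = 1.421926
z = (z_r − z_0)·√(n−3) = (0.758174 − 1.421926)·√15 = -0.663752 · 3.872983 = -2.571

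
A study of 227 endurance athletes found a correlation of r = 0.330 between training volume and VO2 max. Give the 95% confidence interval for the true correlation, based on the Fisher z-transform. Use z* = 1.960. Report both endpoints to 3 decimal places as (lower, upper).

(0.209, 0.441)

z_r = atanh(0.330) = 0.342828;  SE = 1/√(n−3) = 1/√224 = 0.066815
z-limits: 0.342828 ± 1.960·0.066815 = 0.342828 ± 0.130957 = [0.211871, 0.473785]
ρ-limits: (tanh 0.211871, tanh 0.473785) = (0.209, 0.441)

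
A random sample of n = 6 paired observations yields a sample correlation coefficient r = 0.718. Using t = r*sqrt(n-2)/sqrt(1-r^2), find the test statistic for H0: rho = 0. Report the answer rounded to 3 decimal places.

2.063

t = r·√(n−2) / √(1−r²) with r = 0.718, n = 6
  = 0.718·√4 / √(1 − 0.515524)
  = 0.718·2.000000 / 0.696043
  = 1.436000 / 0.696043 = 2.063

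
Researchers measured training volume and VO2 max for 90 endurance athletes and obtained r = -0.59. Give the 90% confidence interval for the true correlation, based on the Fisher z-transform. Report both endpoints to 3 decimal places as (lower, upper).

(-0.693, -0.463)

z_r = atanh(-0.59) = -0.677666;  SE = 1/√(n−3) = 1/√87 = 0.107211
z-limits: -0.677666 ± 1.645·0.107211 = -0.677666 ± 0.176362 = [-0.854028, -0.501304]
ρ-limits: (tanh -0.854028, tanh -0.501304) = (-0.693, -0.463)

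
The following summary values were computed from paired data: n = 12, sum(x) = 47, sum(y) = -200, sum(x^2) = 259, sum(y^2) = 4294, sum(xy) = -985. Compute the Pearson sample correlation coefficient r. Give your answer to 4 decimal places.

S_xy = nΣxy − ΣxΣy = 12·(-985) − 47·(-200) = -11820 − (-9400) = -2420
S_xx = nΣx² − (Σx)² = 12·259 − 47² = 3108 − 2209 = 899
S_yy = nΣy² − (Σy)² = 12·4294 − (-200)² = 51528 − 40000 = 11528
r = S_xy / √(S_xx·S_yy) = -2420 / √(899·11528) = -2420 / √10363672 = -2420 / 3219.2658 = -0.7517

-0.7517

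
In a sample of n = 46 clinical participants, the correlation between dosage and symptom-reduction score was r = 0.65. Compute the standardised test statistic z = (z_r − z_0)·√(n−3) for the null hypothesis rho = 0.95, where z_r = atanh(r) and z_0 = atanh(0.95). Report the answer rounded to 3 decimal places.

z_r = atanh(0.65) = 0.775299,  z_0 = atanh(0.95) = 1.831781
SE = 1/√(n−3) = 1/√43 = 0.152499
z = (z_r − z_0)/SE = (0.775299 − 1.831781) / 0.152499 = -1.056482 / 0.152499 = -6.928

-6.928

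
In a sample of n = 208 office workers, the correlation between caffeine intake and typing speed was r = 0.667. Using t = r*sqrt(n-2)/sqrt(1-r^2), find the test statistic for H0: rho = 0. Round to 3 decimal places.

t = r·√(n−2) / √(1−r²) with r = 0.667, n = 208
  = 0.667·√206 / √(1 − 0.444889)
  = 0.667·14.352700 / 0.745058
  = 9.573251 / 0.745058 = 12.849

12.849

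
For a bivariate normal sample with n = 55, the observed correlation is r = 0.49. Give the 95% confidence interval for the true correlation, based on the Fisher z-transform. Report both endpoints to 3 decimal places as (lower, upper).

(0.258, 0.668)

z_r = atanh(0.49) = 0.536060;  SE = 1/√(n−3) = 1/√52 = 0.138675
z-limits: 0.536060 ± 1.960·0.138675 = 0.536060 ± 0.271803 = [0.264257, 0.807863]
ρ-limits: (tanh 0.264257, tanh 0.807863) = (0.258, 0.668)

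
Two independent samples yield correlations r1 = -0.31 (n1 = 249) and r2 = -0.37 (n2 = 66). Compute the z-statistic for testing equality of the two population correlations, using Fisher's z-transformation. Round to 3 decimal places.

Fisher z-transforms: z1 = atanh(-0.31) = -0.320545, z2 = atanh(-0.37) = -0.388423; difference d = 0.067878
Var(d) = 1/246 + 1/63 = 0.0040650 + 0.0158730 = 0.0199380
z = d/√Var(d) = 0.067878 / √0.0199380 = 0.067878 / 0.141202 = 0.481

0.481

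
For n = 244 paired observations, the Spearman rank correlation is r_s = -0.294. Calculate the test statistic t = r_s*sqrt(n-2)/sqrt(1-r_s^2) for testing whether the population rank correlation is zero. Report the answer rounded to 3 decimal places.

t = r_s·√(n−2) / √(1−r_s²) with r_s = -0.294, n = 244
  = -0.294·√242 / √(1 − 0.086436)
  = -0.294·15.556349 / 0.955805
  = -4.573567 / 0.955805 = -4.785

-4.785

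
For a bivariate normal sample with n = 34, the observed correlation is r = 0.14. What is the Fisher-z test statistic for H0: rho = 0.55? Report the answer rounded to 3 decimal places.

-2.658

Fisher z: atanh(0.14) = 0.140926, atanh(0.55) = 0.618381
z = (z_r − z_0)·√(n−3) = (0.140926 − 0.618381)·√31 = -0.477455 · 5.567764 = -2.658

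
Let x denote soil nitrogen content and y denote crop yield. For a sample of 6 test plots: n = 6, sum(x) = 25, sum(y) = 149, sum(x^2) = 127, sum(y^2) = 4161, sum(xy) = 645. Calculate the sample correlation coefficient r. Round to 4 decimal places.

0.2356

Numerator: nΣxy − (Σx)(Σy) = 6·645 − (25)(149) = 145
Denominator: √[(nΣx²−(Σx)²)(nΣy²−(Σy)²)]
  nΣx²−(Σx)² = 6·127 − 625 = 137;  nΣy²−(Σy)² = 6·4161 − 22201 = 2765
  √(137·2765) = √378805 = 615.4714
r = 145 / 615.4714 = 0.2356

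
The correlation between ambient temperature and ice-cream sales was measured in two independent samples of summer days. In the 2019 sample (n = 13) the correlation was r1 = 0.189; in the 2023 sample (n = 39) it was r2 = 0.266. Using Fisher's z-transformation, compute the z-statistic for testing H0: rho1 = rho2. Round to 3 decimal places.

-0.227

Fisher z-transforms: z1 = atanh(0.189) = 0.191300, z2 = atanh(0.266) = 0.272554; difference d = -0.081254
Var(d) = 1/10 + 1/36 = 0.1000000 + 0.0277778 = 0.1277778
z = d/√Var(d) = -0.081254 / √0.1277778 = -0.081254 / 0.357460 = -0.227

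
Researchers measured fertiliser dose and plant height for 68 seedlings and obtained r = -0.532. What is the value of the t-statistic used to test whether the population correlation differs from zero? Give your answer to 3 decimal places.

1 − r² = 1 − 0.283024 = 0.716976;  √(1−r²) = 0.846744
√(n−2) = √66 = 8.124038
t = r·√(n−2)/√(1−r²) = -0.532 · 8.124038 / 0.846744 = -5.104

-5.104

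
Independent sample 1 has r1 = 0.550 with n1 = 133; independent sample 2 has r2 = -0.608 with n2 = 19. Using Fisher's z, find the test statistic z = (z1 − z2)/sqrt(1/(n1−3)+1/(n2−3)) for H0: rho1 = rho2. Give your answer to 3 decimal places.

Fisher z-transforms: z1 = atanh(0.550) = 0.618381, z2 = atanh(-0.608) = -0.705742; difference d = 1.324123
Var(d) = 1/130 + 1/16 = 0.0076923 + 0.0625000 = 0.0701923
z = d/√Var(d) = 1.324123 / √0.0701923 = 1.324123 / 0.264938 = 4.998

4.998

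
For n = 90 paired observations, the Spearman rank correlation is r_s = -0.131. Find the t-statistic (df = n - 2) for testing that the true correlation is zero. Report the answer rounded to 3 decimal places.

1 − r_s² = 1 − 0.017161 = 0.982839;  √(1−r_s²) = 0.991382
√(n−2) = √88 = 9.380832
t = r_s·√(n−2)/√(1−r_s²) = -0.131 · 9.380832 / 0.991382 = -1.240

-1.240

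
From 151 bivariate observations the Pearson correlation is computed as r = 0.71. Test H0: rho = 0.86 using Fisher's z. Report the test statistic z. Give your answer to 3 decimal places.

-4.941

Fisher z: atanh(0.71) = 0.887184, atanh(0.86) = 1.293345
z = (z_r − z_0)·√(n−3) = (0.887184 − 1.293345)·√148 = -0.406161 · 12.165525 = -4.941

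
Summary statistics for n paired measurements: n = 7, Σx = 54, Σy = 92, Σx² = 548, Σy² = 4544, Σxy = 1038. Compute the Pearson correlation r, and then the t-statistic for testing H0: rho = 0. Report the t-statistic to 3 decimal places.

1.277

S_xy = nΣxy − ΣxΣy = 7·1038 − 54·92 = 7266 − 4968 = 2298
S_xx = nΣx² − (Σx)² = 7·548 − 54² = 3836 − 2916 = 920
S_yy = nΣy² − (Σy)² = 7·4544 − 92² = 31808 − 8464 = 23344
r = S_xy / √(S_xx·S_yy) = 2298 / √(920·23344) = 2298 / √21476480 = 2298 / 4634.2723 = 0.4959
t = r·√(n−2)/√(1−r²) = 0.4959·√5 / √(1−0.245917) = 1.108866 / 0.868380 = 1.277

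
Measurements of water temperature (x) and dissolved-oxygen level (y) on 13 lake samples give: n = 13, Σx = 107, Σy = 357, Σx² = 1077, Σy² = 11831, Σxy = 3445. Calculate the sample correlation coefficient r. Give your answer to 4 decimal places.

S_xy = nΣxy − ΣxΣy = 13·3445 − 107·357 = 44785 − 38199 = 6586
S_xx = nΣx² − (Σx)² = 13·1077 − 107² = 14001 − 11449 = 2552
S_yy = nΣy² − (Σy)² = 13·11831 − 357² = 153803 − 127449 = 26354
r = S_xy / √(S_xx·S_yy) = 6586 / √(2552·26354) = 6586 / √67255408 = 6586 / 8200.9395 = 0.8031

0.8031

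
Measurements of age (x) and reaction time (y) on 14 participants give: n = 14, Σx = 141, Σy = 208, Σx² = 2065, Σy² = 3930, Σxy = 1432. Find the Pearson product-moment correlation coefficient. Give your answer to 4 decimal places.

-0.9007

Numerator: nΣxy − (Σx)(Σy) = 14·1432 − (141)(208) = -9280
Denominator: √[(nΣx²−(Σx)²)(nΣy²−(Σy)²)]
  nΣx²−(Σx)² = 14·2065 − 19881 = 9029;  nΣy²−(Σy)² = 14·3930 − 43264 = 11756
  √(9029·11756) = √106144924 = 10302.6659
r = -9280 / 10302.6659 = -0.9007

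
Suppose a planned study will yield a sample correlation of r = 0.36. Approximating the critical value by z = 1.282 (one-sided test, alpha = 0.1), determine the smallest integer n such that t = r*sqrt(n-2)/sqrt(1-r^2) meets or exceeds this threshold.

14

Need r·√(n−2)/√(1−r²) ≥ 1.282
√(n−2) ≥ 1.282·√(1−0.1296) / 0.36 = 1.282·0.932952 / 0.36 = 3.3223
n−2 ≥ 11.0377  ⇒  n ≥ 13.0377
Smallest integer n = 14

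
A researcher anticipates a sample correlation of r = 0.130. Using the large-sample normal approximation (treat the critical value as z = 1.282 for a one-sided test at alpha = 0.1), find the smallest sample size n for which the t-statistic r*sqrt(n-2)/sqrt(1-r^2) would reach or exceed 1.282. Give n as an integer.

r√(n−2)/√(1−r²) ≥ 1.282  ⇔  n−2 ≥ (1.282)²·(1−r²)/r²
(1−r²)/r² = (1−0.016900)/0.016900 = 58.1716
n ≥ 2 + 1.643524·58.1716 = 2 + 95.6064 = 97.6064
⌈97.6064⌉ = 98

98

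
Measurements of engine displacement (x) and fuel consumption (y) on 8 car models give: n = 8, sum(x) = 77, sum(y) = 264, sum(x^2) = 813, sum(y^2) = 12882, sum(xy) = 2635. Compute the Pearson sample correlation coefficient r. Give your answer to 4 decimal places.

0.1717

Numerator: nΣxy − (Σx)(Σy) = 8·2635 − (77)(264) = 752
Denominator: √[(nΣx²−(Σx)²)(nΣy²−(Σy)²)]
  nΣx²−(Σx)² = 8·813 − 5929 = 575;  nΣy²−(Σy)² = 8·12882 − 69696 = 33360
  √(575·33360) = √19182000 = 4379.7260
r = 752 / 4379.7260 = 0.1717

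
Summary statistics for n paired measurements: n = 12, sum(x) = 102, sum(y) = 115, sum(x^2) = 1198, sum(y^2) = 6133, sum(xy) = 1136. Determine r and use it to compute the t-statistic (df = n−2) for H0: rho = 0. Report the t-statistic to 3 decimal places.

0.391

Numerator: nΣxy − (Σx)(Σy) = 12·1136 − (102)(115) = 1902
Denominator: √[(nΣx²−(Σx)²)(nΣy²−(Σy)²)]
  nΣx²−(Σx)² = 12·1198 − 10404 = 3972;  nΣy²−(Σy)² = 12·6133 − 13225 = 60371
  √(3972·60371) = √239793612 = 15485.2708
r = 1902 / 15485.2708 = 0.1228
t = r·√(n−2)/√(1−r²) = 0.1228·√10 / √(1−0.015080) = 0.388328 / 0.992431 = 0.391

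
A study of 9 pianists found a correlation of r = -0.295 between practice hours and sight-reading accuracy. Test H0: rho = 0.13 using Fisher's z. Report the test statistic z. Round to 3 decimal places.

z_r = atanh(-0.295) = -0.304034,  z_0 = atanh(0.13) = 0.130740
SE = 1/√(n−3) = 1/√6 = 0.408248
z = (z_r − z_0)/SE = (-0.304034 − 0.130740) / 0.408248 = -0.434774 / 0.408248 = -1.065

-1.065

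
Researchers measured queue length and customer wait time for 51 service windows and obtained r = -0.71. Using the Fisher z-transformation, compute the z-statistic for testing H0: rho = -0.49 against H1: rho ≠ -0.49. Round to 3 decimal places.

z_r = atanh(-0.71) = -0.887184,  z_0 = atanh(-0.49) = -0.536060
SE = 1/√(n−3) = 1/√48 = 0.144338
z = (z_r − z_0)/SE = (-0.887184 − (-0.536060)) / 0.144338 = -0.351124 / 0.144338 = -2.433

-2.433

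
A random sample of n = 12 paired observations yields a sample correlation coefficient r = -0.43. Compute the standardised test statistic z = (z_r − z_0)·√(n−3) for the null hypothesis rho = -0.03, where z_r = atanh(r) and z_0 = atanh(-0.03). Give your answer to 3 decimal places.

-1.290

Fisher z: atanh(-0.43) = -0.459897, atanh(-0.03) = -0.030009
z = (z_r − z_0)·√(n−3) = (-0.459897 − (-0.030009))·√9 = -0.429888 · 3.000000 = -1.290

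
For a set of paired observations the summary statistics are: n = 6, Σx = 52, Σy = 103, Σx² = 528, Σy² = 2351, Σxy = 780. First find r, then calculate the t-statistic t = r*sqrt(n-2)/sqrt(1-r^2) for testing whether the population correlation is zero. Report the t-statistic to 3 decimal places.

-1.252

S_xy = nΣxy − ΣxΣy = 6·780 − 52·103 = 4680 − 5356 = -676
S_xx = nΣx² − (Σx)² = 6·528 − 52² = 3168 − 2704 = 464
S_yy = nΣy² − (Σy)² = 6·2351 − 103² = 14106 − 10609 = 3497
r = S_xy / √(S_xx·S_yy) = -676 / √(464·3497) = -676 / √1622608 = -676 / 1273.8163 = -0.5307
t = r·√(n−2)/√(1−r²) = -0.5307·√4 / √(1−0.281642) = -1.061400 / 0.847560 = -1.252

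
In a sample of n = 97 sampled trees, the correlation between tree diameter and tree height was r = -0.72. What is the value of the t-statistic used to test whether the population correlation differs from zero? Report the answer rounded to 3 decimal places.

-10.112

t = r·√(n−2) / √(1−r²) with r = -0.72, n = 97
  = -0.72·√95 / √(1 − 0.5184)
  = -0.72·9.746794 / 0.693974
  = -7.017692 / 0.693974 = -10.112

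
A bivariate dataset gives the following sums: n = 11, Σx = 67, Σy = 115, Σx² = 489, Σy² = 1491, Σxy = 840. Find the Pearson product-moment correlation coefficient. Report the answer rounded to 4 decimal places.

0.9130

S_xy = nΣxy − ΣxΣy = 11·840 − 67·115 = 9240 − 7705 = 1535
S_xx = nΣx² − (Σx)² = 11·489 − 67² = 5379 − 4489 = 890
S_yy = nΣy² − (Σy)² = 11·1491 − 115² = 16401 − 13225 = 3176
r = S_xy / √(S_xx·S_yy) = 1535 / √(890·3176) = 1535 / √2826640 = 1535 / 1681.2614 = 0.9130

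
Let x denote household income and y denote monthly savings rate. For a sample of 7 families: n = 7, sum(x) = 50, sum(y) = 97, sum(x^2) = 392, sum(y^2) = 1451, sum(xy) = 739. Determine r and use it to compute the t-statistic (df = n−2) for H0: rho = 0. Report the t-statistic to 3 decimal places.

Numerator: nΣxy − (Σx)(Σy) = 7·739 − (50)(97) = 323
Denominator: √[(nΣx²−(Σx)²)(nΣy²−(Σy)²)]
  nΣx²−(Σx)² = 7·392 − 2500 = 244;  nΣy²−(Σy)² = 7·1451 − 9409 = 748
  √(244·748) = √182512 = 427.2142
r = 323 / 427.2142 = 0.7561
t = r·√(n−2)/√(1−r²) = 0.7561·√5 / √(1−0.571687) = 1.690691 / 0.654456 = 2.583

2.583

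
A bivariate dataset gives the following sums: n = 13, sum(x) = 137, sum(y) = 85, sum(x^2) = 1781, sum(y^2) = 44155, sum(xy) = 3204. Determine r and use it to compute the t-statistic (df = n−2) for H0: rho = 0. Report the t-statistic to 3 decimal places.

2.500

Numerator: nΣxy − (Σx)(Σy) = 13·3204 − (137)(85) = 30007
Denominator: √[(nΣx²−(Σx)²)(nΣy²−(Σy)²)]
  nΣx²−(Σx)² = 13·1781 − 18769 = 4384;  nΣy²−(Σy)² = 13·44155 − 7225 = 566790
  √(4384·566790) = √2484807360 = 49847.8421
r = 30007 / 49847.8421 = 0.6020
t = r·√(n−2)/√(1−r²) = 0.6020·√11 / √(1−0.362404) = 1.996608 / 0.798496 = 2.500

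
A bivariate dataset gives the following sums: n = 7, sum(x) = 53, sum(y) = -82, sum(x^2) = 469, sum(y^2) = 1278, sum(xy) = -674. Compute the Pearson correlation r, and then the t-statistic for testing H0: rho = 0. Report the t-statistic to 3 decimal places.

S_xy = nΣxy − ΣxΣy = 7·(-674) − 53·(-82) = -4718 − (-4346) = -372
S_xx = nΣx² − (Σx)² = 7·469 − 53² = 3283 − 2809 = 474
S_yy = nΣy² − (Σy)² = 7·1278 − (-82)² = 8946 − 6724 = 2222
r = S_xy / √(S_xx·S_yy) = -372 / √(474·2222) = -372 / √1053228 = -372 / 1026.2690 = -0.3625
t = r·√(n−2)/√(1−r²) = -0.3625·√5 / √(1−0.131406) = -0.810575 / 0.931984 = -0.870

-0.870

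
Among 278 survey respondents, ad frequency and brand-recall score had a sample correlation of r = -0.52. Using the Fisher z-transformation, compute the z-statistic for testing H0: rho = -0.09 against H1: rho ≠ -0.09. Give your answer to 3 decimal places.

z_r = atanh(-0.52) = -0.576340,  z_0 = atanh(-0.09) = -0.090244
SE = 1/√(n−3) = 1/√275 = 0.060302
z = (z_r − z_0)/SE = (-0.576340 − (-0.090244)) / 0.060302 = -0.486096 / 0.060302 = -8.061

-8.061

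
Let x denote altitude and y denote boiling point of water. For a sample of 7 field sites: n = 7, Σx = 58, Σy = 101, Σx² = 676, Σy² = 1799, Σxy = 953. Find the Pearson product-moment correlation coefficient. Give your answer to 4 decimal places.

0.4494

S_xy = nΣxy − ΣxΣy = 7·953 − 58·101 = 6671 − 5858 = 813
S_xx = nΣx² − (Σx)² = 7·676 − 58² = 4732 − 3364 = 1368
S_yy = nΣy² − (Σy)² = 7·1799 − 101² = 12593 − 10201 = 2392
r = S_xy / √(S_xx·S_yy) = 813 / √(1368·2392) = 813 / √3272256 = 813 / 1808.9378 = 0.4494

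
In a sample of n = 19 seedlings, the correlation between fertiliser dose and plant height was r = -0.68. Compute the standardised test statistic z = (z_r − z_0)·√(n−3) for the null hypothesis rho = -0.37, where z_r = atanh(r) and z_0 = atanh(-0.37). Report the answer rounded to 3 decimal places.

-1.763

z_r = atanh(-0.68) = -0.829114,  z_0 = atanh(-0.37) = -0.388423
SE = 1/√(n−3) = 1/√16 = 0.250000
z = (z_r − z_0)/SE = (-0.829114 − (-0.388423)) / 0.250000 = -0.440691 / 0.250000 = -1.763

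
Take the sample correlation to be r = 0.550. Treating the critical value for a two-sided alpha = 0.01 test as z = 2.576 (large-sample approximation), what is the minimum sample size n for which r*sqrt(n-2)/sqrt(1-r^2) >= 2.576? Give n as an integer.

Need r·√(n−2)/√(1−r²) ≥ 2.576
√(n−2) ≥ 2.576·√(1−0.302500) / 0.550 = 2.576·0.835165 / 0.550 = 3.9116
n−2 ≥ 15.3006  ⇒  n ≥ 17.3006
Smallest integer n = 18

18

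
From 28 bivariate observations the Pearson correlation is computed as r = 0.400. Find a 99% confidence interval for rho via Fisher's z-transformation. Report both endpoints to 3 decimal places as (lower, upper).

z_r = atanh(0.400) = 0.423649;  SE = 1/√(n−3) = 1/√25 = 0.200000
z-limits: 0.423649 ± 2.576·0.200000 = 0.423649 ± 0.515200 = [-0.091551, 0.938849]
ρ-limits: (tanh -0.091551, tanh 0.938849) = (-0.091, 0.735)

(-0.091, 0.735)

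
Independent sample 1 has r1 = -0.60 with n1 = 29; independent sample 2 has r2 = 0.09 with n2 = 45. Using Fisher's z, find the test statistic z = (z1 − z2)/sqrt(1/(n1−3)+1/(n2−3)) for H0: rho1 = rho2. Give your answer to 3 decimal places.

-3.139

z1 = atanh(-0.60) = -0.693147,  z2 = atanh(0.09) = 0.090244
SE = √(1/(n1−3) + 1/(n2−3)) = √(1/26 + 1/42) = √(0.0384615 + 0.0238095) = √0.0622710 = 0.249542
z = (z1 − z2)/SE = (-0.693147 − 0.090244) / 0.249542 = -0.783391 / 0.249542 = -3.139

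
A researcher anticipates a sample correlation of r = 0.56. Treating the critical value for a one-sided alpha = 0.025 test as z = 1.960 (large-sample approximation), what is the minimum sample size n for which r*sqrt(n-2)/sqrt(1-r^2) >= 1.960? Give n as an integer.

11

r√(n−2)/√(1−r²) ≥ 1.960  ⇔  n−2 ≥ (1.960)²·(1−r²)/r²
(1−r²)/r² = (1−0.3136)/0.3136 = 2.1888
n ≥ 2 + 3.8416·2.1888 = 2 + 8.4085 = 10.4085
⌈10.4085⌉ = 11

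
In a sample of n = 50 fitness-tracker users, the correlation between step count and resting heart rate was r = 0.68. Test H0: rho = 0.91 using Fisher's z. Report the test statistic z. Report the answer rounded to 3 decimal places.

Fisher z: atanh(0.68) = 0.829114, atanh(0.91) = 1.527524
z = (z_r − z_0)·√(n−3) = (0.829114 − 1.527524)·√47 = -0.698410 · 6.855655 = -4.788

-4.788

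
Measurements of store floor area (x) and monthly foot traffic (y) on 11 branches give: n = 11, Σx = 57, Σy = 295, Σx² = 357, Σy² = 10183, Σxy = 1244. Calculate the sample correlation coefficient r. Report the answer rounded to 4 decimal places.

Numerator: nΣxy − (Σx)(Σy) = 11·1244 − (57)(295) = -3131
Denominator: √[(nΣx²−(Σx)²)(nΣy²−(Σy)²)]
  nΣx²−(Σx)² = 11·357 − 3249 = 678;  nΣy²−(Σy)² = 11·10183 − 87025 = 24988
  √(678·24988) = √16941864 = 4116.0496
r = -3131 / 4116.0496 = -0.7607

-0.7607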